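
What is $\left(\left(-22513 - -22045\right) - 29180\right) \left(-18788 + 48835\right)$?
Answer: $-890833456$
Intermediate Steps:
$\left(\left(-22513 - -22045\right) - 29180\right) \left(-18788 + 48835\right) = \left(\left(-22513 + 22045\right) - 29180\right) 30047 = \left(-468 - 29180\right) 30047 = \left(-29648\right) 30047 = -890833456$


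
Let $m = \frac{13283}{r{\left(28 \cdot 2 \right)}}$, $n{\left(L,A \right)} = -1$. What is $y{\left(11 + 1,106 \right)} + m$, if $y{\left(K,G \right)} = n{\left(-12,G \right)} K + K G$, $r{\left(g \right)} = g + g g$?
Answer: $\frac{4035203}{3192} \approx 1264.2$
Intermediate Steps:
$r{\left(g \right)} = g + g^{2}$
$y{\left(K,G \right)} = - K + G K$ ($y{\left(K,G \right)} = - K + K G = - K + G K$)
$m = \frac{13283}{3192}$ ($m = \frac{13283}{28 \cdot 2 \left(1 + 28 \cdot 2\right)} = \frac{13283}{56 \left(1 + 56\right)} = \frac{13283}{56 \cdot 57} = \frac{13283}{3192} \approx 4.1613$)
$y{\left(11 + 1,106 \right)} + m = \left(11 + 1\right) \left(-1 + 106\right) + \frac{13283}{3192} = 12 \cdot 105 + \frac{13283}{3192} = 1260 + \frac{13283}{3192} = \frac{4035203}{3192}$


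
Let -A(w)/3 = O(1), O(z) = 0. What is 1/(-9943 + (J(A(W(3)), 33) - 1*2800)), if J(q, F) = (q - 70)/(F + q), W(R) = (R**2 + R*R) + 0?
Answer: -33/420589 ≈ -7.8461e-5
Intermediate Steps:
W(R) = 2*R**2 (W(R) = (R**2 + R**2) + 0 = 2*R**2 + 0 = 2*R**2)
A(w) = 0 (A(w) = -3*0 = 0)
J(q, F) = (-70 + q)/(F + q)
1/(-9943 + (J(A(W(3)), 33) - 1*2800)) = 1/(-9943 + ((-70 + 0)/(33 + 0) - 1*2800)) = 1/(-9943 + (-70/33 - 2800)) = 1/(-9943 - 92470/33) = 1/(-420589/33) = -33/420589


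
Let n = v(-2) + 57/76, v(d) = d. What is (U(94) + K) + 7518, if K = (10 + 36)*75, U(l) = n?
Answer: 43867/4 ≈ 10967.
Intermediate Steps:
n = -5/4 (n = -2 + 57/76 = -2 + 57*(1/76) = -2 + ¾ = -5/4 ≈ -1.2500)
U(l) = -5/4
K = 3450 (K = 46*75 = 3450)
(U(94) + K) + 7518 = (-5/4 + 3450) + 7518 = 13795/4 + 7518 = 43867/4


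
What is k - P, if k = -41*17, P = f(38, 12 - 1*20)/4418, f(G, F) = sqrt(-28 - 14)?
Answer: -697 - I*sqrt(42)/4418 ≈ -697.0 - 0.0014669*I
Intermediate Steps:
f(G, F) = I*sqrt(42) (f(G, F) = sqrt(-42) = I*sqrt(42))
P = I*sqrt(42)/4418 (P = (I*sqrt(42))/4418 = (I*sqrt(42))*(1/4418) = I*sqrt(42)/4418 ≈ 0.0014669*I)
k = -697
k - P = -697 - I*sqrt(42)/4418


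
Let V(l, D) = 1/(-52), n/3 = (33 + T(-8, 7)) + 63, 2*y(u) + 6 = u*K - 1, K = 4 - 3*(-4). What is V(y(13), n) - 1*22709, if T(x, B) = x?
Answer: -1180869/52 ≈ -22709.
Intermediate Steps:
K = 16 (K = 4 + 12 = 16)
y(u) = -7/2 + 8*u (y(u) = -3 + (u*16 - 1)/2 = -3 + (16*u - 1)/2 = -3 + (-1 + 16*u)/2 = -3 + (-½ + 8*u) = -7/2 + 8*u)
n = 264 (n = 3*((33 - 8) + 63) = 3*(25 + 63) = 3*88 = 264)
V(l, D) = -1/52
V(y(13), n) - 1*22709 = -1/52 - 1*22709 = -1/52 - 22709 = -1180869/52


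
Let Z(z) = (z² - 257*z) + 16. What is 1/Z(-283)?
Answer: 1/152836 ≈ 6.5430e-6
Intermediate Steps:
Z(z) = 16 + z² - 257*z
1/Z(-283) = 1/(16 + (-283)² - 257*(-283)) = 1/(16 + 80089 + 72731) = 1/152836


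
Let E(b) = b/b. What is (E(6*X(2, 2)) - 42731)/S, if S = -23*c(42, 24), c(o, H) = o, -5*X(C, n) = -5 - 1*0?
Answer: 21365/483 ≈ 44.234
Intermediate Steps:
X(C, n) = 1 (X(C, n) = -(-5 - 1*0)/5 = -(-5 + 0)/5 = -⅕*(-5) = 1)
S = -966 (S = -23*42 = -966)
E(b) = 1
(E(6*X(2, 2)) - 42731)/S = (1 - 42731)/(-966) = -42730*(-1/966) = 21365/483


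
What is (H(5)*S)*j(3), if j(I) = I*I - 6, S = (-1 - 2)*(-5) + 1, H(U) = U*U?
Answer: 1200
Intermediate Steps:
H(U) = U²
S = 16 (S = -3*(-5) + 1 = 15 + 1 = 16)
j(I) = -6 + I² (j(I) = I² - 6 = -6 + I²)
(H(5)*S)*j(3) = (5²*16)*(-6 + 3²) = (25*16)*(-6 + 9) = 400*3 = 1200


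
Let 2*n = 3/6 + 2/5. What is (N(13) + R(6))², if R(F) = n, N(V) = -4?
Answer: 5041/400 ≈ 12.602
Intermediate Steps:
n = 9/20 (n = (3/6 + 2/5)/2 = (3*(⅙) + 2*(⅕))/2 = (½ + ⅖)/2 = (½)*(9/10) = 9/20 ≈ 0.45000)
R(F) = 9/20
(N(13) + R(6))² = (-4 + 9/20)² = (-71/20)² = 5041/400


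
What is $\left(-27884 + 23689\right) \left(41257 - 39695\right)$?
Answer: $-6552590$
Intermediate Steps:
$\left(-27884 + 23689\right) \left(41257 - 39695\right) = \left(-4195\right) 1562 = -6552590$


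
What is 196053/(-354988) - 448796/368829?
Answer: -231627226385/130929869052 ≈ -1.7691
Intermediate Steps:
196053/(-354988) - 448796/368829 = 196053*(-1/354988) - 448796*1/368829 = -196053/354988 - 448796/368829 = -231627226385/130929869052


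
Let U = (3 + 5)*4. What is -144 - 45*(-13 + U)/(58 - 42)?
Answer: -3159/16 ≈ -197.44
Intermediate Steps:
U = 32 (U = 8*4 = 32)
-144 - 45*(-13 + U)/(58 - 42) = -144 - 45*(-13 + 32)/(58 - 42) = -144 - 855/16 = -3159/16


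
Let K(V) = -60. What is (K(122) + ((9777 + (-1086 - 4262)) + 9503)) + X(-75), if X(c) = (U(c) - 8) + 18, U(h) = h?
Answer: 13807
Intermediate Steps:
X(c) = 10 + c (X(c) = (c - 8) + 18 = (-8 + c) + 18 = 10 + c)
(K(122) + ((9777 + (-1086 - 4262)) + 9503)) + X(-75) = (-60 + ((9777 + (-1086 - 4262)) + 9503)) + (10 - 75) = (-60 + ((9777 - 5348) + 9503)) - 65 = (-60 + (4429 + 9503)) - 65 = (-60 + 13932) - 65 = 13872 - 65 = 13807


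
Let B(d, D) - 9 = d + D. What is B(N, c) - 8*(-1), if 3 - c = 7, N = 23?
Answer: 36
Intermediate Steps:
c = -4 (c = 3 - 1*7 = 3 - 7 = -4)
B(d, D) = 9 + D + d (B(d, D) = 9 + (d + D) = 9 + (D + d) = 9 + D + d)
B(N, c) - 8*(-1) = (9 - 4 + 23) - 8*(-1) = 28 + 8 = 36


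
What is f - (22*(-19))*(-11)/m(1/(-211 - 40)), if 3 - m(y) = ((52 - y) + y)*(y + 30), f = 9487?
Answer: 3708246783/390755 ≈ 9490.0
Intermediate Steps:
m(y) = -1557 - 52*y (m(y) = 3 - ((52 - y) + y)*(y + 30) = 3 - 52*(30 + y) = 3 - (1560 + 52*y) = 3 + (-1560 - 52*y) = -1557 - 52*y)
f - (22*(-19))*(-11)/m(1/(-211 - 40)) = 9487 - (22*(-19))*(-11)/(-1557 - 52/(-211 - 40)) = 9487 - (-418*(-11))/(-1557 - 52/(-251)) = 9487 - 4598/(-1557 - 52*(-1/251)) = 9487 - 4598/(-1557 + 52/251) = 9487 - 4598/(-390755/251) = 9487 - 4598*(-251)/390755 = 9487 - 1*(-1154098/390755) = 9487 + 1154098/390755 = 3708246783/390755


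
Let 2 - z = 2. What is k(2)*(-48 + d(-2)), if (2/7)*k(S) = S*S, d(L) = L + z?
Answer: -700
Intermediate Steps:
z = 0 (z = 2 - 1*2 = 2 - 2 = 0)
d(L) = L (d(L) = L + 0 = L)
k(S) = 7*S²/2 (k(S) = 7*(S*S)/2 = 7*S²/2)
k(2)*(-48 + d(-2)) = ((7/2)*2²)*(-48 - 2) = ((7/2)*4)*(-50) = 14*(-50) = -700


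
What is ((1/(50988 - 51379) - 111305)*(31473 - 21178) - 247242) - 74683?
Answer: -448166908195/391 ≈ -1.1462e+9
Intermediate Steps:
((1/(50988 - 51379) - 111305)*(31473 - 21178) - 247242) - 74683 = ((1/(-391) - 111305)*10295 - 247242) - 74683 = ((-1/391 - 111305)*10295 - 247242) - 74683 = (-43520256/391*10295 - 247242) - 74683 = (-448041035520/391 - 247242) - 74683 = -448137707142/391 - 74683 = -448166908195/391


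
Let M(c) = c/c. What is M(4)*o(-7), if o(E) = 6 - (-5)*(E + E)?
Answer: -64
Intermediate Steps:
M(c) = 1
o(E) = 6 + 10*E (o(E) = 6 - (-5)*2*E = 6 - (-10)*E = 6 + 10*E)
M(4)*o(-7) = 1*(6 + 10*(-7)) = 1*(6 - 70) = 1*(-64) = -64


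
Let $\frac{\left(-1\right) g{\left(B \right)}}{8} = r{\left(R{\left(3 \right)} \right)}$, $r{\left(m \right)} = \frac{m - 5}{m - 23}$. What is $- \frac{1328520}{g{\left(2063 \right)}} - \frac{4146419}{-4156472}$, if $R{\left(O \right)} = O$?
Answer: $\frac{6902449373219}{4156472} \approx 1.6607 \cdot 10^{6}$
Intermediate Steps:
$r{\left(m \right)} = \frac{-5 + m}{-23 + m}$
$g{\left(B \right)} = - \frac{4}{5}$ ($g{\left(B \right)} = - 8 \frac{-5 + 3}{-23 + 3} = - 8 \frac{1}{-20} \left(-2\right) = - 8 \left(\left(- \frac{1}{20}\right) \left(-2\right)\right) = \left(-8\right) \frac{1}{10} = - \frac{4}{5}$)
$- \frac{1328520}{g{\left(2063 \right)}} - \frac{4146419}{-4156472} = - \frac{1328520}{- \frac{4}{5}} - \frac{4146419}{-4156472} = \left(-1328520\right) \left(- \frac{5}{4}\right) - - \frac{4146419}{4156472} = 1660650 + \frac{4146419}{4156472} = \frac{6902449373219}{4156472}$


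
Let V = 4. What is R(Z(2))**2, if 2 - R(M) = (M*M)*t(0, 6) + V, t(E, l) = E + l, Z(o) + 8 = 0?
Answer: 148996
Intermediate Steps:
Z(o) = -8 (Z(o) = -8 + 0 = -8)
R(M) = -2 - 6*M**2 (R(M) = 2 - ((M*M)*(0 + 6) + 4) = 2 - (M**2*6 + 4) = 2 - (6*M**2 + 4) = 2 - (4 + 6*M**2) = 2 + (-4 - 6*M**2) = -2 - 6*M**2)
R(Z(2))**2 = (-2 - 6*(-8)**2)**2 = (-2 - 6*64)**2 = (-2 - 384)**2 = (-386)**2 = 148996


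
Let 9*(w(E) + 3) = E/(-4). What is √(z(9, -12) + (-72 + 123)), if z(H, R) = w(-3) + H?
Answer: √2055/6 ≈ 7.5554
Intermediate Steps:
w(E) = -3 - E/36 (w(E) = -3 + (E/(-4))/9 = -3 + (E*(-¼))/9 = -3 + (-E/4)/9 = -3 - E/36)
z(H, R) = -35/12 + H (z(H, R) = (-3 - 1/36*(-3)) + H = (-3 + 1/12) + H = -35/12 + H)
√(z(9, -12) + (-72 + 123)) = √((-35/12 + 9) + (-72 + 123)) = √(73/12 + 51) = √(685/12) = √2055/6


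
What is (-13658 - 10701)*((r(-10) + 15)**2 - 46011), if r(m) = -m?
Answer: 1105557574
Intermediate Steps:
(-13658 - 10701)*((r(-10) + 15)**2 - 46011) = (-13658 - 10701)*((-1*(-10) + 15)**2 - 46011) = -24359*((10 + 15)**2 - 46011) = -24359*(25**2 - 46011) = -24359*(625 - 46011) = -24359*(-45386) = 1105557574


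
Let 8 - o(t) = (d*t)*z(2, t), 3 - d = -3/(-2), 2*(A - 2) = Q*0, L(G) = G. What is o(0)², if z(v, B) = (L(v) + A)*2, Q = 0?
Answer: 64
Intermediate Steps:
A = 2 (A = 2 + (0*0)/2 = 2 + (½)*0 = 2 + 0 = 2)
z(v, B) = 4 + 2*v (z(v, B) = (v + 2)*2 = (2 + v)*2 = 4 + 2*v)
d = 3/2 (d = 3 - (-3)/(-2) = 3 - (-3)*(-1)/2 = 3 - 1*3/2 = 3 - 3/2 = 3/2 ≈ 1.5000)
o(t) = 8 - 12*t (o(t) = 8 - 3*t/2*(4 + 2*2) = 8 - 3*t/2*(4 + 4) = 8 - 3*t/2*8 = 8 - 12*t)
o(0)² = (8 - 12*0)² = (8 + 0)² = 8² = 64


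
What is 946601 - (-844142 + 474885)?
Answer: 1315858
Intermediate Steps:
946601 - (-844142 + 474885) = 946601 - 1*(-369257) = 946601 + 369257 = 1315858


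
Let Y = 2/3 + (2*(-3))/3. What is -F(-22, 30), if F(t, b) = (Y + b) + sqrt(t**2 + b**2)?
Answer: -86/3 - 2*sqrt(346) ≈ -65.869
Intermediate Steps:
Y = -4/3 (Y = 2*(1/3) - 6*1/3 = 2/3 - 2 = -4/3 ≈ -1.3333)
F(t, b) = -4/3 + b + sqrt(b**2 + t**2) (F(t, b) = (-4/3 + b) + sqrt(t**2 + b**2) = (-4/3 + b) + sqrt(b**2 + t**2) = -4/3 + b + sqrt(b**2 + t**2))
-F(-22, 30) = -(-4/3 + 30 + sqrt(30**2 + (-22)**2)) = -(-4/3 + 30 + sqrt(900 + 484)) = -(-4/3 + 30 + sqrt(1384)) = -(-4/3 + 30 + 2*sqrt(346)) = -(86/3 + 2*sqrt(346)) = -86/3 - 2*sqrt(346)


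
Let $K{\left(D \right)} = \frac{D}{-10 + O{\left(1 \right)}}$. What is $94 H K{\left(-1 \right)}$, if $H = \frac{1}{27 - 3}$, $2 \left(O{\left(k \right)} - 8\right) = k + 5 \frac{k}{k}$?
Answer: $- \frac{47}{12} \approx -3.9167$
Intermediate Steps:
$O{\left(k \right)} = \frac{21}{2} + \frac{k}{2}$ ($O{\left(k \right)} = 8 + \frac{k + 5 \frac{k}{k}}{2} = 8 + \frac{k + 5 \cdot 1}{2} = 8 + \frac{k + 5}{2} = 8 + \frac{5 + k}{2} = 8 + \left(\frac{5}{2} + \frac{k}{2}\right) = \frac{21}{2} + \frac{k}{2}$)
$H = \frac{1}{24}$ ($H = \frac{1}{27 - 3} = \frac{1}{24} \approx 0.041667$)
$K{\left(D \right)} = D$ ($K{\left(D \right)} = \frac{D}{-10 + \left(\frac{21}{2} + \frac{1}{2} \cdot 1\right)} = \frac{D}{-10 + \left(\frac{21}{2} + \frac{1}{2}\right)} = \frac{D}{-10 + 11} = \frac{D}{1} = 1 D = D$)
$94 H K{\left(-1 \right)} = 94 \cdot \frac{1}{24} \left(-1\right) = \frac{47}{12} \left(-1\right) = - \frac{47}{12}$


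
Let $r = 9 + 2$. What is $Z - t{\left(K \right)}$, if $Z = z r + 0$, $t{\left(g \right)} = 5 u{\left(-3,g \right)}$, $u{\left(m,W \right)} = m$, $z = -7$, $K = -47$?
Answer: $-62$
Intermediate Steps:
$r = 11$
$t{\left(g \right)} = -15$ ($t{\left(g \right)} = 5 \left(-3\right) = -15$)
$Z = -77$ ($Z = \left(-7\right) 11 + 0 = -77 + 0 = -77$)
$Z - t{\left(K \right)} = -77 - -15 = -77 + 15 = -62$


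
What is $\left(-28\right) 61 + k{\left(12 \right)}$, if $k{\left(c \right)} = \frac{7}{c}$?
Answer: $- \frac{20489}{12} \approx -1707.4$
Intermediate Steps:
$\left(-28\right) 61 + k{\left(12 \right)} = \left(-28\right) 61 + \frac{7}{12} = -1708 + 7 \cdot \frac{1}{12} = -1708 + \frac{7}{12} = - \frac{20489}{12}$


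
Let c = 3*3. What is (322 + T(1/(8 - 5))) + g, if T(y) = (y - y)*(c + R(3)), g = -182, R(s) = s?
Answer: 140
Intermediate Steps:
c = 9
T(y) = 0 (T(y) = (y - y)*(9 + 3) = 0*12 = 0)
(322 + T(1/(8 - 5))) + g = (322 + 0) - 182 = 322 - 182 = 140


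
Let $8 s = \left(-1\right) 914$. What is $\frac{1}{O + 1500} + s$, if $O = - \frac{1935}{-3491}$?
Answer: $- \frac{2393950831}{20953740} \approx -114.25$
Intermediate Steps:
$O = \frac{1935}{3491}$ ($O = \left(-1935\right) \left(- \frac{1}{3491}\right) = \frac{1935}{3491} \approx 0.55428$)
$s = - \frac{457}{4}$ ($s = \frac{\left(-1\right) 914}{8} = \frac{1}{8} \left(-914\right) = - \frac{457}{4} \approx -114.25$)
$\frac{1}{O + 1500} + s = \frac{1}{\frac{1935}{3491} + 1500} - \frac{457}{4} = \frac{1}{\frac{5238435}{3491}} - \frac{457}{4} = \frac{3491}{5238435} - \frac{457}{4} = - \frac{2393950831}{20953740}$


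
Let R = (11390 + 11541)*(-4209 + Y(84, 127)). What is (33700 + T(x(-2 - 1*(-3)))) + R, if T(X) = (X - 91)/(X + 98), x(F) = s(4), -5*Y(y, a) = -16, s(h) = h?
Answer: -16389615111/170 ≈ -9.6409e+7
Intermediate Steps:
Y(y, a) = 16/5 (Y(y, a) = -⅕*(-16) = 16/5)
R = -482215999/5 (R = (11390 + 11541)*(-4209 + 16/5) = 22931*(-21029/5) = -482215999/5 ≈ -9.6443e+7)
x(F) = 4
T(X) = (-91 + X)/(98 + X)
(33700 + T(x(-2 - 1*(-3)))) + R = (33700 + (-91 + 4)/(98 + 4)) - 482215999/5 = (33700 - 87/102) - 482215999/5 = (33700 + (1/102)*(-87)) - 482215999/5 = (33700 - 29/34) - 482215999/5 = 1145771/34 - 482215999/5 = -16389615111/170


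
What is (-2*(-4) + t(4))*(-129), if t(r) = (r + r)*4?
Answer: -5160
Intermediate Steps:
t(r) = 8*r (t(r) = (2*r)*4 = 8*r)
(-2*(-4) + t(4))*(-129) = (-2*(-4) + 8*4)*(-129) = (8 + 32)*(-129) = 40*(-129) = -5160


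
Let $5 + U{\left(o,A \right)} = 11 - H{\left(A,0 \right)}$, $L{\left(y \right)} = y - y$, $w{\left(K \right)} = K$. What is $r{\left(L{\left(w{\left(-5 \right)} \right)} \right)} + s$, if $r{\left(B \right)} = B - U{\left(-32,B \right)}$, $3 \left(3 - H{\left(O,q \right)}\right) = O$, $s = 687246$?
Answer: $687243$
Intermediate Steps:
$H{\left(O,q \right)} = 3 - \frac{O}{3}$
$L{\left(y \right)} = 0$
$U{\left(o,A \right)} = 3 + \frac{A}{3}$ ($U{\left(o,A \right)} = -5 - \left(-8 - \frac{A}{3}\right) = -5 + \left(11 + \left(-3 + \frac{A}{3}\right)\right) = -5 + \left(8 + \frac{A}{3}\right) = 3 + \frac{A}{3}$)
$r{\left(B \right)} = -3 + \frac{2 B}{3}$ ($r{\left(B \right)} = B - \left(3 + \frac{B}{3}\right) = -3 + \frac{2 B}{3}$)
$r{\left(L{\left(w{\left(-5 \right)} \right)} \right)} + s = \left(-3 + \frac{2}{3} \cdot 0\right) + 687246 = \left(-3 + 0\right) + 687246 = -3 + 687246 = 687243$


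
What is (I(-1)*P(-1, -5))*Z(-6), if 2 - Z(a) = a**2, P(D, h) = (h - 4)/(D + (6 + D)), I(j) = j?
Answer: -153/2 ≈ -76.500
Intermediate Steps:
P(D, h) = (-4 + h)/(6 + 2*D)
Z(a) = 2 - a**2
(I(-1)*P(-1, -5))*Z(-6) = (-(-4 - 5)/(2*(3 - 1)))*(2 - 1*(-6)**2) = (-(-9)/(2*2))*(2 - 1*36) = (-(-9)/(2*2))*(2 - 36) = -1*(-9/4)*(-34) = (9/4)*(-34) = -153/2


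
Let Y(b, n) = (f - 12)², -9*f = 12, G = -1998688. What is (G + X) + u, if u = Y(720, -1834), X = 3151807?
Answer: 10379671/9 ≈ 1.1533e+6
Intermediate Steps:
f = -4/3 (f = -⅑*12 = -4/3 ≈ -1.3333)
Y(b, n) = 1600/9 (Y(b, n) = (-4/3 - 12)² = (-40/3)² = 1600/9)
u = 1600/9 ≈ 177.78
(G + X) + u = (-1998688 + 3151807) + 1600/9 = 1153119 + 1600/9 = 10379671/9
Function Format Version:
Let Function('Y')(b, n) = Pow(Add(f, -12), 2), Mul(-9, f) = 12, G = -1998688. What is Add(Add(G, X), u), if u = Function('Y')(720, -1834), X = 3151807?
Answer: Rational(10379671, 9) ≈ 1.1533e+6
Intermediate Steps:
f = Rational(-4, 3) (f = Mul(Rational(-1, 9), 12) = Rational(-4, 3) ≈ -1.3333)
Function('Y')(b, n) = Rational(1600, 9) (Function('Y')(b, n) = Pow(Add(Rational(-4, 3), -12), 2) = Pow(Rational(-40, 3), 2) = Rational(1600, 9))
u = Rational(1600, 9) ≈ 177.78
Add(Add(G, X), u) = Add(Add(-1998688, 3151807), Rational(1600, 9)) = Add(1153119, Rational(1600, 9)) = Rational(10379671, 9)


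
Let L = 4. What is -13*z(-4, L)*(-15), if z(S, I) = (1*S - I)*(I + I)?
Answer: -12480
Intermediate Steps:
z(S, I) = 2*I*(S - I) (z(S, I) = (S - I)*(2*I) = 2*I*(S - I))
-13*z(-4, L)*(-15) = -26*4*(-4 - 1*4)*(-15) = -26*4*(-4 - 4)*(-15) = -26*4*(-8)*(-15) = -13*(-64)*(-15) = 832*(-15) = -12480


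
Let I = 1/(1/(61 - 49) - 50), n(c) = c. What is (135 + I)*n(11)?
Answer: 889383/599 ≈ 1484.8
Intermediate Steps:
I = -12/599 (I = 1/(1/12 - 50) = 1/(-599/12) = -12/599 ≈ -0.020033)
(135 + I)*n(11) = (135 - 12/599)*11 = (80853/599)*11 = 889383/599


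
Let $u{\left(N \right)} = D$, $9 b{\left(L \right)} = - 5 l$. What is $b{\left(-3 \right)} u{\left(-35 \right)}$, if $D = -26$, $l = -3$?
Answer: $- \frac{130}{3} \approx -43.333$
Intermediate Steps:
$b{\left(L \right)} = \frac{5}{3}$ ($b{\left(L \right)} = \frac{\left(-5\right) \left(-3\right)}{9} = \frac{1}{9} \cdot 15 = \frac{5}{3}$)
$u{\left(N \right)} = -26$
$b{\left(-3 \right)} u{\left(-35 \right)} = \frac{5}{3} \left(-26\right) = - \frac{130}{3}$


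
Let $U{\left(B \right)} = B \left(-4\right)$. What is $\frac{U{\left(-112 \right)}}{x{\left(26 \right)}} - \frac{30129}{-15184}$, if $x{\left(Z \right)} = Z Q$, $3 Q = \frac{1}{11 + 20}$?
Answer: $\frac{24361905}{15184} \approx 1604.4$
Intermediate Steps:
$Q = \frac{1}{93}$ ($Q = \frac{1}{3 \left(11 + 20\right)} = \frac{1}{3 \cdot 31} = \frac{1}{3} \cdot \frac{1}{31} = \frac{1}{93} \approx 0.010753$)
$U{\left(B \right)} = - 4 B$
$x{\left(Z \right)} = \frac{Z}{93}$ ($x{\left(Z \right)} = Z \frac{1}{93} = \frac{Z}{93}$)
$\frac{U{\left(-112 \right)}}{x{\left(26 \right)}} - \frac{30129}{-15184} = \frac{\left(-4\right) \left(-112\right)}{\frac{1}{93} \cdot 26} - \frac{30129}{-15184} = \frac{448}{\frac{26}{93}} - - \frac{30129}{15184} = 448 \cdot \frac{93}{26} + \frac{30129}{15184} = \frac{20832}{13} + \frac{30129}{15184} = \frac{24361905}{15184}$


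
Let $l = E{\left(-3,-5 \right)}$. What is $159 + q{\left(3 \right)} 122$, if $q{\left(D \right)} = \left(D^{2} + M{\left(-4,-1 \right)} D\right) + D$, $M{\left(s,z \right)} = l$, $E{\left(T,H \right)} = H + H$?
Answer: $-2037$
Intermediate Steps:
$E{\left(T,H \right)} = 2 H$
$l = -10$ ($l = 2 \left(-5\right) = -10$)
$M{\left(s,z \right)} = -10$
$q{\left(D \right)} = D^{2} - 9 D$ ($q{\left(D \right)} = \left(D^{2} - 10 D\right) + D = D^{2} - 9 D$)
$159 + q{\left(3 \right)} 122 = 159 + 3 \left(-9 + 3\right) 122 = 159 + 3 \left(-6\right) 122 = 159 - 2196 = -2037$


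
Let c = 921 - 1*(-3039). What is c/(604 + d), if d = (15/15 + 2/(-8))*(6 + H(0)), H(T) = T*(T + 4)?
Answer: 7920/1217 ≈ 6.5078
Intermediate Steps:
H(T) = T*(4 + T)
d = 9/2 (d = (15/15 + 2/(-8))*(6 + 0*(4 + 0)) = (15*(1/15) + 2*(-⅛))*(6 + 0*4) = (1 - ¼)*(6 + 0) = (¾)*6 = 9/2 ≈ 4.5000)
c = 3960 (c = 921 + 3039 = 3960)
c/(604 + d) = 3960/(604 + 9/2) = 3960/(1217/2) = 3960*(2/1217) = 7920/1217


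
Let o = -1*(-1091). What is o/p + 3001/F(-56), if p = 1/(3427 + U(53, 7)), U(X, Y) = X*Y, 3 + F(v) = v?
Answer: 244470461/59 ≈ 4.1436e+6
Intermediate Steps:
F(v) = -3 + v
o = 1091
p = 1/3798 (p = 1/(3427 + 53*7) = 1/(3427 + 371) = 1/3798 ≈ 0.00026330)
o/p + 3001/F(-56) = 1091/(1/3798) + 3001/(-3 - 56) = 1091*3798 + 3001/(-59) = 4143618 + 3001*(-1/59) = 4143618 - 3001/59 = 244470461/59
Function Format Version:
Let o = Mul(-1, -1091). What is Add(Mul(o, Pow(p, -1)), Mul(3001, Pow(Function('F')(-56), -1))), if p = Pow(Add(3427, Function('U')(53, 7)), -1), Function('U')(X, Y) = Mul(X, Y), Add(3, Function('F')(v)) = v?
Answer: Rational(244470461, 59) ≈ 4.1436e+6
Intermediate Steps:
Function('F')(v) = Add(-3, v)
o = 1091
p = Rational(1, 3798) (p = Pow(Add(3427, Mul(53, 7)), -1) = Pow(Add(3427, 371), -1) = Pow(3798, -1) = Rational(1, 3798) ≈ 0.00026330)
Add(Mul(o, Pow(p, -1)), Mul(3001, Pow(Function('F')(-56), -1))) = Add(Mul(1091, Pow(Rational(1, 3798), -1)), Mul(3001, Pow(Add(-3, -56), -1))) = Add(Mul(1091, 3798), Mul(3001, Pow(-59, -1))) = Add(4143618, Mul(3001, Rational(-1, 59))) = Add(4143618, Rational(-3001, 59)) = Rational(244470461, 59)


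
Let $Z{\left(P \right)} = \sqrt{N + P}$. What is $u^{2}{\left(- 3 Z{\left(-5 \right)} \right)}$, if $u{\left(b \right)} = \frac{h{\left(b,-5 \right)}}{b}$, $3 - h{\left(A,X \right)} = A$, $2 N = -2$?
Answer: $\frac{5}{6} - \frac{i \sqrt{6}}{3} \approx 0.83333 - 0.8165 i$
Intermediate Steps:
$N = -1$ ($N = \frac{1}{2} \left(-2\right) = -1$)
$h{\left(A,X \right)} = 3 - A$
$Z{\left(P \right)} = \sqrt{-1 + P}$
$u{\left(b \right)} = \frac{3 - b}{b}$
$u^{2}{\left(- 3 Z{\left(-5 \right)} \right)} = \left(\frac{3 - - 3 \sqrt{-1 - 5}}{\left(-3\right) \sqrt{-1 - 5}}\right)^{2} = \left(\frac{3 - - 3 \sqrt{-6}}{\left(-3\right) \sqrt{-6}}\right)^{2} = \left(\frac{3 - - 3 i \sqrt{6}}{\left(-3\right) i \sqrt{6}}\right)^{2} = \left(\frac{i \sqrt{6}}{18} \left(3 + 3 i \sqrt{6}\right)\right)^{2} = \left(\frac{i \sqrt{6} \left(3 + 3 i \sqrt{6}\right)}{18}\right)^{2} = - \frac{\left(3 + 3 i \sqrt{6}\right)^{2}}{54}$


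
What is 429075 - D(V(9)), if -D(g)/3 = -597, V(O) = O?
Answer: 427284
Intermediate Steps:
D(g) = 1791 (D(g) = -3*(-597) = 1791)
429075 - D(V(9)) = 429075 - 1*1791 = 429075 - 1791 = 427284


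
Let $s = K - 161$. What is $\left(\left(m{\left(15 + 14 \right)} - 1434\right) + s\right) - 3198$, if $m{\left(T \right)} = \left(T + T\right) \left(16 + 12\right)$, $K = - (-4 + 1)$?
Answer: $-3166$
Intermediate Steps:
$K = 3$ ($K = \left(-1\right) \left(-3\right) = 3$)
$m{\left(T \right)} = 56 T$ ($m{\left(T \right)} = 2 T 28 = 56 T$)
$s = -158$ ($s = 3 - 161 = -158$)
$\left(\left(m{\left(15 + 14 \right)} - 1434\right) + s\right) - 3198 = \left(\left(56 \left(15 + 14\right) - 1434\right) - 158\right) - 3198 = \left(\left(56 \cdot 29 - 1434\right) - 158\right) - 3198 = \left(\left(1624 - 1434\right) - 158\right) - 3198 = \left(190 - 158\right) - 3198 = 32 - 3198 = -3166$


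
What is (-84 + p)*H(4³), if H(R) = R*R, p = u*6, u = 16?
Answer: 49152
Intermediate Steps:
p = 96 (p = 16*6 = 96)
H(R) = R²
(-84 + p)*H(4³) = (-84 + 96)*(4³)² = 12*64² = 12*4096 = 49152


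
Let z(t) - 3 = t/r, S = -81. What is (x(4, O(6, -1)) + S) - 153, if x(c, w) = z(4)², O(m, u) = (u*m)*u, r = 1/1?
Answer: -185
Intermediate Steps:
r = 1
O(m, u) = m*u² (O(m, u) = (m*u)*u = m*u²)
z(t) = 3 + t (z(t) = 3 + t/1 = 3 + t*1 = 3 + t)
x(c, w) = 49 (x(c, w) = (3 + 4)² = 7² = 49)
(x(4, O(6, -1)) + S) - 153 = (49 - 81) - 153 = -32 - 153 = -185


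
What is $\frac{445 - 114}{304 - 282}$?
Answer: $\frac{331}{22} \approx 15.045$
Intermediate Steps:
$\frac{445 - 114}{304 - 282} = \frac{331}{22}$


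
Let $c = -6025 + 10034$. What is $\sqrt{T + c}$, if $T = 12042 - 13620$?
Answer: $\sqrt{2431} \approx 49.305$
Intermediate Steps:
$c = 4009$
$T = -1578$ ($T = 12042 - 13620 = -1578$)
$\sqrt{T + c} = \sqrt{-1578 + 4009} = \sqrt{2431}$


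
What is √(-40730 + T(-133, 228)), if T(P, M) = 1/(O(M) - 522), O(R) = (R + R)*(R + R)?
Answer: I*√194691967759074/69138 ≈ 201.82*I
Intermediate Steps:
O(R) = 4*R² (O(R) = (2*R)*(2*R) = 4*R²)
T(P, M) = 1/(-522 + 4*M²) (T(P, M) = 1/(4*M² - 522) = 1/(-522 + 4*M²))
√(-40730 + T(-133, 228)) = √(-40730 + 1/(2*(-261 + 2*228²))) = √(-40730 + 1/(2*(-261 + 2*51984))) = √(-40730 + 1/(2*(-261 + 103968))) = √(-40730 + (½)/103707) = √(-40730 + (½)*(1/103707)) = √(-40730 + 1/207414) = √(-8447972219/207414) = I*√194691967759074/69138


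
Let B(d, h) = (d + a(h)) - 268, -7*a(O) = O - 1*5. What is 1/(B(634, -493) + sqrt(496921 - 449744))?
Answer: 21420/7051927 - 49*sqrt(47177)/7051927 ≈ 0.0015282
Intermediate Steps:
a(O) = 5/7 - O/7 (a(O) = -(O - 1*5)/7 = -(O - 5)/7 = -(-5 + O)/7 = 5/7 - O/7)
B(d, h) = -1871/7 + d - h/7 (B(d, h) = (d + (5/7 - h/7)) - 268 = (5/7 + d - h/7) - 268 = -1871/7 + d - h/7)
1/(B(634, -493) + sqrt(496921 - 449744)) = 1/((-1871/7 + 634 - 1/7*(-493)) + sqrt(496921 - 449744)) = 1/((-1871/7 + 634 + 493/7) + sqrt(47177)) = 1/(3060/7 + sqrt(47177))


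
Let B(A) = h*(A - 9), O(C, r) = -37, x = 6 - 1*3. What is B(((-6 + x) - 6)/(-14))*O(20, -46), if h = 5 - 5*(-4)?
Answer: 108225/14 ≈ 7730.4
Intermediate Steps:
x = 3 (x = 6 - 3 = 3)
h = 25 (h = 5 + 20 = 25)
B(A) = -225 + 25*A (B(A) = 25*(A - 9) = 25*(-9 + A) = -225 + 25*A)
B(((-6 + x) - 6)/(-14))*O(20, -46) = (-225 + 25*(((-6 + 3) - 6)/(-14)))*(-37) = (-225 + 25*((-3 - 6)*(-1/14)))*(-37) = (-225 + 25*(-9*(-1/14)))*(-37) = (-225 + 25*(9/14))*(-37) = (-225 + 225/14)*(-37) = -2925/14*(-37) = 108225/14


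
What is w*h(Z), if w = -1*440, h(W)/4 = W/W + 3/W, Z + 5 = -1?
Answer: -880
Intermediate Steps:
Z = -6 (Z = -5 - 1 = -6)
h(W) = 4 + 12/W (h(W) = 4*(W/W + 3/W) = 4*(1 + 3/W) = 4 + 12/W)
w = -440
w*h(Z) = -440*(4 + 12/(-6)) = -440*(4 + 12*(-⅙)) = -440*(4 - 2) = -440*2 = -880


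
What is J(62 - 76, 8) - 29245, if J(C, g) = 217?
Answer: -29028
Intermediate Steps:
J(62 - 76, 8) - 29245 = 217 - 29245 = -29028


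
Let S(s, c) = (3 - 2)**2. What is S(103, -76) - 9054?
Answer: -9053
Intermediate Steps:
S(s, c) = 1 (S(s, c) = 1**2 = 1)
S(103, -76) - 9054 = 1 - 9054 = -9053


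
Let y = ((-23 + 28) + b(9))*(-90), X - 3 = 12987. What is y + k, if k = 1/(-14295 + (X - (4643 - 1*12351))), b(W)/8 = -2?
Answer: 6338971/6403 ≈ 990.00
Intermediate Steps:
b(W) = -16 (b(W) = 8*(-2) = -16)
X = 12990 (X = 3 + 12987 = 12990)
y = 990 (y = ((-23 + 28) - 16)*(-90) = (5 - 16)*(-90) = -11*(-90) = 990)
k = 1/6403 (k = 1/(-14295 + (12990 - (4643 - 1*12351))) = 1/(-14295 + (12990 - (4643 - 12351))) = 1/(-14295 + (12990 - 1*(-7708))) = 1/(-14295 + (12990 + 7708)) = 1/(-14295 + 20698) = 1/6403 ≈ 0.00015618)
y + k = 990 + 1/6403 = 6338971/6403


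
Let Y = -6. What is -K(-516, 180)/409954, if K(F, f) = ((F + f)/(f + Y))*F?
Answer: -14448/5944333 ≈ -0.0024306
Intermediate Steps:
K(F, f) = F*(F + f)/(-6 + f) (K(F, f) = ((F + f)/(f - 6))*F = ((F + f)/(-6 + f))*F = F*(F + f)/(-6 + f))
-K(-516, 180)/409954 = -(-516*(-516 + 180)/(-6 + 180))/409954 = -(-516*(-336)/174)/409954 = -(-516*1/174*(-336))/409954 = -28896/(29*409954) = -1*14448/5944333 = -14448/5944333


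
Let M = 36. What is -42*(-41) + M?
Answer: 1758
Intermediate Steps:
-42*(-41) + M = -42*(-41) + 36 = 1722 + 36 = 1758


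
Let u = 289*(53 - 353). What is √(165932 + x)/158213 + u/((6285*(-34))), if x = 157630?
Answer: 170/419 + √323562/158213 ≈ 0.40932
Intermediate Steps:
u = -86700 (u = 289*(-300) = -86700)
√(165932 + x)/158213 + u/((6285*(-34))) = √(165932 + 157630)/158213 - 86700/(6285*(-34)) = √323562*(1/158213) - 86700/(-213690) = √323562/158213 - 86700*(-1/213690) = √323562/158213 + 170/419 = 170/419 + √323562/158213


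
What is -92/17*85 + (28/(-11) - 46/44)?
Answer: -10199/22 ≈ -463.59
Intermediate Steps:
-92/17*85 + (28/(-11) - 46/44) = -92*1/17*85 + (28*(-1/11) - 46*1/44) = -92/17*85 + (-28/11 - 23/22) = -460 - 79/22 = -10199/22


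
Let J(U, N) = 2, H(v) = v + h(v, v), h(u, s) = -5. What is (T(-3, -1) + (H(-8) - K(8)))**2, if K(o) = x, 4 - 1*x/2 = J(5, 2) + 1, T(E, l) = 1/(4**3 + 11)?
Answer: 1263376/5625 ≈ 224.60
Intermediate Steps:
H(v) = -5 + v (H(v) = v - 5 = -5 + v)
T(E, l) = 1/75 (T(E, l) = 1/(64 + 11) = 1/75)
x = 2 (x = 8 - 2*(2 + 1) = 8 - 2*3 = 8 - 6 = 2)
K(o) = 2
(T(-3, -1) + (H(-8) - K(8)))**2 = (1/75 + ((-5 - 8) - 1*2))**2 = (1/75 + (-13 - 2))**2 = (1/75 - 15)**2 = (-1124/75)**2 = 1263376/5625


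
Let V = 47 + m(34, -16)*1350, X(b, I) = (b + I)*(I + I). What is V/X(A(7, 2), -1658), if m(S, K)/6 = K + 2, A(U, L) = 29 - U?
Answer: -113353/5424976 ≈ -0.020895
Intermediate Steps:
m(S, K) = 12 + 6*K (m(S, K) = 6*(K + 2) = 6*(2 + K) = 12 + 6*K)
X(b, I) = 2*I*(I + b) (X(b, I) = (I + b)*(2*I) = 2*I*(I + b))
V = -113353 (V = 47 + (12 + 6*(-16))*1350 = 47 + (12 - 96)*1350 = 47 - 84*1350 = 47 - 113400 = -113353)
V/X(A(7, 2), -1658) = -113353*(-1/(3316*(-1658 + (29 - 1*7)))) = -113353*(-1/(3316*(-1658 + (29 - 7)))) = -113353*(-1/(3316*(-1658 + 22))) = -113353/(2*(-1658)*(-1636)) = -113353/5424976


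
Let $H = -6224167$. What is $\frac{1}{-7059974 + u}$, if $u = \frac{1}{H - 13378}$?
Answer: $- \frac{6237545}{44036905523831} \approx -1.4164 \cdot 10^{-7}$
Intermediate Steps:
$u = - \frac{1}{6237545}$ ($u = \frac{1}{-6224167 - 13378} = \frac{1}{-6237545} = - \frac{1}{6237545} \approx -1.6032 \cdot 10^{-7}$)
$\frac{1}{-7059974 + u} = \frac{1}{-7059974 - \frac{1}{6237545}} = \frac{1}{- \frac{44036905523831}{6237545}} = - \frac{6237545}{44036905523831}$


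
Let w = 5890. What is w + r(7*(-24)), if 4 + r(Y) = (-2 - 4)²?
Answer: 5922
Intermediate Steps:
r(Y) = 32 (r(Y) = -4 + (-2 - 4)² = -4 + (-6)² = -4 + 36 = 32)
w + r(7*(-24)) = 5890 + 32 = 5922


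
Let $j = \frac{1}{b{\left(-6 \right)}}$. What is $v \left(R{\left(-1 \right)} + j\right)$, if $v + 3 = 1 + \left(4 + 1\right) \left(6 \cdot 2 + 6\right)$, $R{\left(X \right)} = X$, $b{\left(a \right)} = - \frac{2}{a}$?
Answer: $176$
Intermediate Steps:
$j = 3$ ($j = \frac{1}{\left(-2\right) \frac{1}{-6}} = \frac{1}{\left(-2\right) \left(- \frac{1}{6}\right)} = \frac{1}{\frac{1}{3}} = 3$)
$v = 88$ ($v = -3 + \left(1 + \left(4 + 1\right) \left(6 \cdot 2 + 6\right)\right) = -3 + \left(1 + 5 \left(12 + 6\right)\right) = -3 + \left(1 + 5 \cdot 18\right) = -3 + \left(1 + 90\right) = -3 + 91 = 88$)
$v \left(R{\left(-1 \right)} + j\right) = 88 \left(-1 + 3\right) = 88 \cdot 2 = 176$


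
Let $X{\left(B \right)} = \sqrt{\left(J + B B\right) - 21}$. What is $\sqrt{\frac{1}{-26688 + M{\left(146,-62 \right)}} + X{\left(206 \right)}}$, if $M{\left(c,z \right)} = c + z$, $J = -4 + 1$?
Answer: $\frac{\sqrt{-739 + 39320712 \sqrt{10603}}}{4434} \approx 14.351$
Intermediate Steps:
$J = -3$
$X{\left(B \right)} = \sqrt{-24 + B^{2}}$ ($X{\left(B \right)} = \sqrt{\left(-3 + B B\right) - 21} = \sqrt{\left(-3 + B^{2}\right) - 21} = \sqrt{-24 + B^{2}}$)
$\sqrt{\frac{1}{-26688 + M{\left(146,-62 \right)}} + X{\left(206 \right)}} = \sqrt{\frac{1}{-26688 + \left(146 - 62\right)} + \sqrt{-24 + 206^{2}}} = \sqrt{\frac{1}{-26688 + 84} + \sqrt{-24 + 42436}} = \sqrt{\frac{1}{-26604} + \sqrt{42412}} = \sqrt{- \frac{1}{26604} + 2 \sqrt{10603}}$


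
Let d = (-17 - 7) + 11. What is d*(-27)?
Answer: 351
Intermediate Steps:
d = -13 (d = -24 + 11 = -13)
d*(-27) = -13*(-27) = 351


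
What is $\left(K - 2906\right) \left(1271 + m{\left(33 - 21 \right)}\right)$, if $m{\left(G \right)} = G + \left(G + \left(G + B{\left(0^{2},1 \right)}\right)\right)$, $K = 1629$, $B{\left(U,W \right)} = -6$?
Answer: $-1661377$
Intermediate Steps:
$m{\left(G \right)} = -6 + 3 G$ ($m{\left(G \right)} = G + \left(G + \left(G - 6\right)\right) = G + \left(G + \left(-6 + G\right)\right) = G + \left(-6 + 2 G\right) = -6 + 3 G$)
$\left(K - 2906\right) \left(1271 + m{\left(33 - 21 \right)}\right) = \left(1629 - 2906\right) \left(1271 - \left(6 - 3 \left(33 - 21\right)\right)\right) = \left(1629 - 2906\right) \left(1271 + \left(-6 + 3 \cdot 12\right)\right) = - 1277 \left(1271 + \left(-6 + 36\right)\right) = - 1277 \left(1271 + 30\right) = \left(-1277\right) 1301 = -1661377$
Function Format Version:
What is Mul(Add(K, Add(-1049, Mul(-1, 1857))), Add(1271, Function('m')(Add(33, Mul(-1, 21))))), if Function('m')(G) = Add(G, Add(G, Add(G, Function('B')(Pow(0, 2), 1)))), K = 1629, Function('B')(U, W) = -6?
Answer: -1661377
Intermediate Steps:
Function('m')(G) = Add(-6, Mul(3, G)) (Function('m')(G) = Add(G, Add(G, Add(G, -6))) = Add(G, Add(G, Add(-6, G))) = Add(G, Add(-6, Mul(2, G))) = Add(-6, Mul(3, G)))
Mul(Add(K, Add(-1049, Mul(-1, 1857))), Add(1271, Function('m')(Add(33, Mul(-1, 21))))) = Mul(Add(1629, Add(-1049, Mul(-1, 1857))), Add(1271, Add(-6, Mul(3, Add(33, Mul(-1, 21)))))) = Mul(Add(1629, Add(-1049, -1857)), Add(1271, Add(-6, Mul(3, Add(33, -21))))) = Mul(Add(1629, -2906), Add(1271, Add(-6, Mul(3, 12)))) = Mul(-1277, Add(1271, Add(-6, 36))) = Mul(-1277, Add(1271, 30)) = Mul(-1277, 1301) = -1661377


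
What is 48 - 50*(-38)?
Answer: 1948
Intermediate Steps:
48 - 50*(-38) = 48 + 1900 = 1948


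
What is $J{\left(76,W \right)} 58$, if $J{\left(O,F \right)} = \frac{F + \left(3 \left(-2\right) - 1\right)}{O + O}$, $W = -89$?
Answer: $- \frac{696}{19} \approx -36.632$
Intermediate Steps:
$J{\left(O,F \right)} = \frac{-7 + F}{2 O}$ ($J{\left(O,F \right)} = \frac{F - 7}{2 O} = \left(F - 7\right) \frac{1}{2 O} = \left(-7 + F\right) \frac{1}{2 O} = \frac{-7 + F}{2 O}$)
$J{\left(76,W \right)} 58 = \frac{-7 - 89}{2 \cdot 76} \cdot 58 = \frac{1}{2} \cdot \frac{1}{76} \left(-96\right) 58 = \left(- \frac{12}{19}\right) 58 = - \frac{696}{19}$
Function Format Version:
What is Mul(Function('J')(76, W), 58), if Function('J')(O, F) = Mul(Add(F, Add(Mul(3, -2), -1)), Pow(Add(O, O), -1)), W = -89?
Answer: Rational(-696, 19) ≈ -36.632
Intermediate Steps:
Function('J')(O, F) = Mul(Rational(1, 2), Pow(O, -1), Add(-7, F)) (Function('J')(O, F) = Mul(Add(F, Add(-6, -1)), Pow(Mul(2, O), -1)) = Mul(Add(F, -7), Mul(Rational(1, 2), Pow(O, -1))) = Mul(Add(-7, F), Mul(Rational(1, 2), Pow(O, -1))) = Mul(Rational(1, 2), Pow(O, -1), Add(-7, F)))
Mul(Function('J')(76, W), 58) = Mul(Mul(Rational(1, 2), Pow(76, -1), Add(-7, -89)), 58) = Mul(Mul(Rational(1, 2), Rational(1, 76), -96), 58) = Mul(Rational(-12, 19), 58) = Rational(-696, 19)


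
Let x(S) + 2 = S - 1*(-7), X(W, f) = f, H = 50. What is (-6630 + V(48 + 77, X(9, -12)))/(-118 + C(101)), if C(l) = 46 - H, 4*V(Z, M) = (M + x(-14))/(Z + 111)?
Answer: 6258741/115168 ≈ 54.344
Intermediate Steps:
x(S) = 5 + S (x(S) = -2 + (S - 1*(-7)) = -2 + (S + 7) = -2 + (7 + S) = 5 + S)
V(Z, M) = (-9 + M)/(4*(111 + Z)) (V(Z, M) = ((M + (5 - 14))/(Z + 111))/4 = ((M - 9)/(111 + Z))/4 = ((-9 + M)/(111 + Z))/4 = (-9 + M)/(4*(111 + Z)))
C(l) = -4 (C(l) = 46 - 1*50 = 46 - 50 = -4)
(-6630 + V(48 + 77, X(9, -12)))/(-118 + C(101)) = (-6630 + (-9 - 12)/(4*(111 + (48 + 77))))/(-118 - 4) = (-6630 + (¼)*(-21)/(111 + 125))/(-122) = (-6630 + (¼)*(-21)/236)*(-1/122) = (-6630 + (¼)*(1/236)*(-21))*(-1/122) = (-6630 - 21/944)*(-1/122) = -6258741/944*(-1/122) = 6258741/115168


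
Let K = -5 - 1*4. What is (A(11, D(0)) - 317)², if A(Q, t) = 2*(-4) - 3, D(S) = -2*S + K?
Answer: 107584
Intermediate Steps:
K = -9 (K = -5 - 4 = -9)
D(S) = -9 - 2*S (D(S) = -2*S - 9 = -9 - 2*S)
A(Q, t) = -11 (A(Q, t) = -8 - 3 = -11)
(A(11, D(0)) - 317)² = (-11 - 317)² = (-328)² = 107584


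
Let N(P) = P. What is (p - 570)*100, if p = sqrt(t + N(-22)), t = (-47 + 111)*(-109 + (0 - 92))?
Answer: -57000 + 100*I*sqrt(12886) ≈ -57000.0 + 11352.0*I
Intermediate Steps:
t = -12864 (t = 64*(-109 - 92) = 64*(-201) = -12864)
p = I*sqrt(12886) (p = sqrt(-12864 - 22) = sqrt(-12886) = I*sqrt(12886) ≈ 113.52*I)
(p - 570)*100 = (I*sqrt(12886) - 570)*100 = (-570 + I*sqrt(12886))*100 = -57000 + 100*I*sqrt(12886)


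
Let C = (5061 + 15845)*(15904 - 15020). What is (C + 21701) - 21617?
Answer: 18480988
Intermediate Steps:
C = 18480904 (C = 20906*884 = 18480904)
(C + 21701) - 21617 = (18480904 + 21701) - 21617 = 18502605 - 21617 = 18480988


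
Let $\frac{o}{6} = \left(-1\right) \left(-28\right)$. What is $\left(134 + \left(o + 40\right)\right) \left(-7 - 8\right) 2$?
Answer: $-10260$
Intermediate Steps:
$o = 168$ ($o = 6 \left(\left(-1\right) \left(-28\right)\right) = 6 \cdot 28 = 168$)
$\left(134 + \left(o + 40\right)\right) \left(-7 - 8\right) 2 = \left(134 + \left(168 + 40\right)\right) \left(-7 - 8\right) 2 = \left(134 + 208\right) \left(-7 - 8\right) 2 = 342 \left(\left(-15\right) 2\right) = 342 \left(-30\right) = -10260$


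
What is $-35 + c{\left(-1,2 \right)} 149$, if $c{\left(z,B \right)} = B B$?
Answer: $561$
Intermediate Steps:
$c{\left(z,B \right)} = B^{2}$
$-35 + c{\left(-1,2 \right)} 149 = -35 + 2^{2} \cdot 149 = -35 + 4 \cdot 149 = -35 + 596 = 561$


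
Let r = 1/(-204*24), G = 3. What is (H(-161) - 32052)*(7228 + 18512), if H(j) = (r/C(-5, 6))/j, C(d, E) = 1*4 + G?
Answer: -126452232465845/153272 ≈ -8.2502e+8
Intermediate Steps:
C(d, E) = 7 (C(d, E) = 1*4 + 3 = 4 + 3 = 7)
r = -1/4896 (r = -1/204*1/24 = -1/4896 ≈ -0.00020425)
H(j) = -1/(34272*j) (H(j) = (-1/4896/7)/j = (-1/4896*⅐)/j = -1/(34272*j))
(H(-161) - 32052)*(7228 + 18512) = (-1/34272/(-161) - 32052)*(7228 + 18512) = (-1/34272*(-1/161) - 32052)*25740 = (1/5517792 - 32052)*25740 = -176856269183/5517792*25740 = -126452232465845/153272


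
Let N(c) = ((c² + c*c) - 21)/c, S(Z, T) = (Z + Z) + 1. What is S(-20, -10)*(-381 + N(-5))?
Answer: 75426/5 ≈ 15085.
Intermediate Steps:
S(Z, T) = 1 + 2*Z (S(Z, T) = 2*Z + 1 = 1 + 2*Z)
N(c) = (-21 + 2*c²)/c (N(c) = ((c² + c²) - 21)/c = (2*c² - 21)/c = (-21 + 2*c²)/c)
S(-20, -10)*(-381 + N(-5)) = (1 + 2*(-20))*(-381 + (-21/(-5) + 2*(-5))) = (1 - 40)*(-381 + (-21*(-⅕) - 10)) = -39*(-381 + (21/5 - 10)) = -39*(-381 - 29/5) = -39*(-1934/5) = 75426/5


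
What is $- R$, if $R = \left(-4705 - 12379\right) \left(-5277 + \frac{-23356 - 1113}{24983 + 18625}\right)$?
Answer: $- \frac{982944532835}{10902} \approx -9.0162 \cdot 10^{7}$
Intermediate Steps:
$R = \frac{982944532835}{10902}$ ($R = - 17084 \left(-5277 - \frac{24469}{43608}\right) = \left(-17084\right) \left(- \frac{230143885}{43608}\right) = \frac{982944532835}{10902} \approx 9.0162 \cdot 10^{7}$)
$- R = \left(-1\right) \frac{982944532835}{10902} = - \frac{982944532835}{10902}$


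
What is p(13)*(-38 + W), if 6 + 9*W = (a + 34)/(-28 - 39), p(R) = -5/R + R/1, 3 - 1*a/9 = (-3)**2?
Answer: -293888/603 ≈ -487.38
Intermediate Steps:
a = -54 (a = 27 - 9*(-3)**2 = 27 - 9*9 = 27 - 81 = -54)
p(R) = R - 5/R (p(R) = -5/R + R*1 = -5/R + R = R - 5/R)
W = -382/603 (W = -2/3 + ((-54 + 34)/(-28 - 39))/9 = -2/3 + (-20/(-67))/9 = -2/3 + (-20*(-1/67))/9 = -2/3 + (1/9)*(20/67) = -2/3 + 20/603 = -382/603 ≈ -0.63350)
p(13)*(-38 + W) = (13 - 5/13)*(-38 - 382/603) = (13 - 5*1/13)*(-23296/603) = (13 - 5/13)*(-23296/603) = (164/13)*(-23296/603) = -293888/603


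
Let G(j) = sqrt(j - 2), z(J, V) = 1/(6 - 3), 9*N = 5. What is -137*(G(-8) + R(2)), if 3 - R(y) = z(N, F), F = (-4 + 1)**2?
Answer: -1096/3 - 137*I*sqrt(10) ≈ -365.33 - 433.23*I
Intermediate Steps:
N = 5/9 (N = (1/9)*5 = 5/9 ≈ 0.55556)
F = 9 (F = (-3)**2 = 9)
z(J, V) = 1/3
R(y) = 8/3 (R(y) = 3 - 1*1/3 = 3 - 1/3 = 8/3)
G(j) = sqrt(-2 + j)
-137*(G(-8) + R(2)) = -137*(sqrt(-2 - 8) + 8/3) = -137*(sqrt(-10) + 8/3) = -137*(I*sqrt(10) + 8/3) = -137*(8/3 + I*sqrt(10)) = -1096/3 - 137*I*sqrt(10)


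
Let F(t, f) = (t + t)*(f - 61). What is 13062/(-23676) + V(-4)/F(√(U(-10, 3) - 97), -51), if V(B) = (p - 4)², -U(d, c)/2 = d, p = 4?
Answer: -2177/3946 ≈ -0.55170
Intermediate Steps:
U(d, c) = -2*d
V(B) = 0 (V(B) = (4 - 4)² = 0² = 0)
F(t, f) = 2*t*(-61 + f) (F(t, f) = (2*t)*(-61 + f) = 2*t*(-61 + f))
13062/(-23676) + V(-4)/F(√(U(-10, 3) - 97), -51) = 13062/(-23676) + 0/((2*√(-2*(-10) - 97)*(-61 - 51))) = 13062*(-1/23676) + 0/((2*√(20 - 97)*(-112))) = -2177/3946 + 0/((2*√(-77)*(-112))) = -2177/3946 + 0/((2*(I*√77)*(-112))) = -2177/3946 + 0/((-224*I*√77)) = -2177/3946 + 0*(I*√77/17248) = -2177/3946 + 0 = -2177/3946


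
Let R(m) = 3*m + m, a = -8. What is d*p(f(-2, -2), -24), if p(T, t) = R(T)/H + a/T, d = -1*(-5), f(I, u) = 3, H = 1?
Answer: 140/3 ≈ 46.667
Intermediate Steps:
R(m) = 4*m
d = 5
p(T, t) = -8/T + 4*T (p(T, t) = (4*T)/1 - 8/T = (4*T)*1 - 8/T = 4*T - 8/T = -8/T + 4*T)
d*p(f(-2, -2), -24) = 5*(-8/3 + 4*3) = 5*(-8*⅓ + 12) = 5*(-8/3 + 12) = 5*(28/3) = 140/3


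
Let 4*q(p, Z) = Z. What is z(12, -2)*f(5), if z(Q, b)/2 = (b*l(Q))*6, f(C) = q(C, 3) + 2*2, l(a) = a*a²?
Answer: -196992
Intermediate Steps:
q(p, Z) = Z/4
l(a) = a³
f(C) = 19/4 (f(C) = (¼)*3 + 2*2 = ¾ + 4 = 19/4)
z(Q, b) = 12*b*Q³ (z(Q, b) = 2*((b*Q³)*6) = 2*(6*b*Q³) = 12*b*Q³)
z(12, -2)*f(5) = (12*(-2)*12³)*(19/4) = (12*(-2)*1728)*(19/4) = -41472*19/4 = -196992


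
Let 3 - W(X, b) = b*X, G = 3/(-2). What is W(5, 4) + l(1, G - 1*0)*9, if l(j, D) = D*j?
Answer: -61/2 ≈ -30.500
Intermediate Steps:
G = -3/2 (G = 3*(-½) = -3/2 ≈ -1.5000)
W(X, b) = 3 - X*b (W(X, b) = 3 - b*X = 3 - X*b)
W(5, 4) + l(1, G - 1*0)*9 = (3 - 1*5*4) + ((-3/2 - 1*0)*1)*9 = (3 - 20) + ((-3/2 + 0)*1)*9 = -17 - 3/2*1*9 = -17 - 3/2*9 = -17 - 27/2 = -61/2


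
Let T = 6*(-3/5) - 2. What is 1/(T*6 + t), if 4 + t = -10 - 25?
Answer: -5/363 ≈ -0.013774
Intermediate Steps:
t = -39 (t = -4 + (-10 - 25) = -4 - 35 = -39)
T = -28/5 (T = 6*(-3*1/5) - 2 = 6*(-3/5) - 2 = -18/5 - 2 = -28/5 ≈ -5.6000)
1/(T*6 + t) = 1/(-28/5*6 - 39) = 1/(-168/5 - 39) = 1/(-363/5) = -5/363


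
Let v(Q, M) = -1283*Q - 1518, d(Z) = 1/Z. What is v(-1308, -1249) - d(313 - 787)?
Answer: 794730205/474 ≈ 1.6766e+6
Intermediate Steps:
v(Q, M) = -1518 - 1283*Q
v(-1308, -1249) - d(313 - 787) = (-1518 - 1283*(-1308)) - 1/(313 - 787) = (-1518 + 1678164) - 1/(-474) = 1676646 - 1*(-1/474) = 1676646 + 1/474 = 794730205/474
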